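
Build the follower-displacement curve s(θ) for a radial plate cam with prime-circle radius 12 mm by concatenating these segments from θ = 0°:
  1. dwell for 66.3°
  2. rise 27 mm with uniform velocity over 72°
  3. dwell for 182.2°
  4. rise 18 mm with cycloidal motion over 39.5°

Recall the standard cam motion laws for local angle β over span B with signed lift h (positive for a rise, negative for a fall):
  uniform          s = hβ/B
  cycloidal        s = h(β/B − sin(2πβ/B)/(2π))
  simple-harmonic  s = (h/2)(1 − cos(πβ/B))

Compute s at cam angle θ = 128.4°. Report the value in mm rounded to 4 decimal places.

seg 1 [0°–66.3°] dwell: s stays 0.0000
seg 2 [66.3°–138.3°] uniform, h=27: θ=128.4° here. β=62.1, B=72. 27·62.1/72 = 23.2875 → s = 23.2875

23.2875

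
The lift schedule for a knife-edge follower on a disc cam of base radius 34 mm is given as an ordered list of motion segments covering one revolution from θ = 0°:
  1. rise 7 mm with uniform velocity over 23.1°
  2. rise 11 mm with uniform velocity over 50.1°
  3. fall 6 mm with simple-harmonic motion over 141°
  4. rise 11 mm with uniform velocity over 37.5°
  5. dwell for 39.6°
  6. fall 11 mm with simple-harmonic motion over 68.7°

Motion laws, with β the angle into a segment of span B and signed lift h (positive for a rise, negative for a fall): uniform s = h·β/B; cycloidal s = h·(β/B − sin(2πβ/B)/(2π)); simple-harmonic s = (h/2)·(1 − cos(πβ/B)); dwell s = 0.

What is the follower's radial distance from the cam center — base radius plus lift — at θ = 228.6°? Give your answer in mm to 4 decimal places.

seg 1 [0°–23.1°] uniform, h=7: full span → s += 7 → s = 7.0000
seg 2 [23.1°–73.2°] uniform, h=11: full span → s += 11 → s = 18.0000
seg 3 [73.2°–214.2°] simple-harmonic, h=-6: full span → s += -6 → s = 12.0000
seg 4 [214.2°–251.7°] uniform, h=11: θ=228.6° here. β=14.4, B=37.5. 11·14.4/37.5 = 4.2240 → s = 16.2240
radial distance = base radius + s = 34 + 16.2240 = 50.2240

50.2240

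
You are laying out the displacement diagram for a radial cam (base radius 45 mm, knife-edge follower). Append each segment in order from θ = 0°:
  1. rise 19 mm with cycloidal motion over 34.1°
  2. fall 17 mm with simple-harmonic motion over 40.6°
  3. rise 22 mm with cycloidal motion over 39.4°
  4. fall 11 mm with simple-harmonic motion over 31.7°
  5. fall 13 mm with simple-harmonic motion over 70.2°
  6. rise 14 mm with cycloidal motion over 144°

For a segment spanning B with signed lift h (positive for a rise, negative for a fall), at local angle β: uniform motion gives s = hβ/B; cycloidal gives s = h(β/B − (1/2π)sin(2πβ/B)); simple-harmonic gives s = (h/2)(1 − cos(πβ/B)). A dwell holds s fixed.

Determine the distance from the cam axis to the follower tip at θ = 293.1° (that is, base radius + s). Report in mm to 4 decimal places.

seg 1 [0°–34.1°] cycloidal, h=19: full span → s += 19 → s = 19.0000
seg 2 [34.1°–74.7°] simple-harmonic, h=-17: full span → s += -17 → s = 2.0000
seg 3 [74.7°–114.1°] cycloidal, h=22: full span → s += 22 → s = 24.0000
seg 4 [114.1°–145.8°] simple-harmonic, h=-11: full span → s += -11 → s = 13.0000
seg 5 [145.8°–216°] simple-harmonic, h=-13: full span → s += -13 → s = 0.0000
seg 6 [216°–360°] cycloidal, h=14: θ=293.1° here. β=77.1, B=144. 14·(0.5354 − sin(2π·0.5354)/(2π)) = 7.9876 → s = 7.9876
radial distance = base radius + s = 45 + 7.9876 = 52.9876

52.9876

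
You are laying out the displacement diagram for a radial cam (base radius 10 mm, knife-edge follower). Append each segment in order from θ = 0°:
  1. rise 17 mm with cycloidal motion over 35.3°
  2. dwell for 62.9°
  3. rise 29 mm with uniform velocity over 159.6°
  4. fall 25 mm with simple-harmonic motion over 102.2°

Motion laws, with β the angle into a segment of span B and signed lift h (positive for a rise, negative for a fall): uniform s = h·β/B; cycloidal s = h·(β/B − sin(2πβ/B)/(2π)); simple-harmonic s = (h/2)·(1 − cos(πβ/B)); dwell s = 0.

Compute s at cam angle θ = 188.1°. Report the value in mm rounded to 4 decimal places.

seg 1 [0°–35.3°] cycloidal, h=17: full span → s += 17 → s = 17.0000
seg 2 [35.3°–98.2°] dwell: s stays 17.0000
seg 3 [98.2°–257.8°] uniform, h=29: θ=188.1° here. β=89.9, B=159.6. 29·89.9/159.6 = 16.3352 → s = 33.3352

33.3352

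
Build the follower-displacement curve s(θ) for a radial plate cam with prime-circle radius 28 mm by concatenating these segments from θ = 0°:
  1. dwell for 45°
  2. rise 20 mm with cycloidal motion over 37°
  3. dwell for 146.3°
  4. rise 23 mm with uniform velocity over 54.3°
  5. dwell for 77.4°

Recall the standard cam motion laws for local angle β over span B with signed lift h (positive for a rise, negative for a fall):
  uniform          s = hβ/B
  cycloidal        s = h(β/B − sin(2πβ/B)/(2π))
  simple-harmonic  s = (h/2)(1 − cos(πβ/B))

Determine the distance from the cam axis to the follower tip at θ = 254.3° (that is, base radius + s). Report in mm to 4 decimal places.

seg 1 [0°–45°] dwell: s stays 0.0000
seg 2 [45°–82°] cycloidal, h=20: full span → s += 20 → s = 20.0000
seg 3 [82°–228.3°] dwell: s stays 20.0000
seg 4 [228.3°–282.6°] uniform, h=23: θ=254.3° here. β=26, B=54.3. 23·26/54.3 = 11.0129 → s = 31.0129
radial distance = base radius + s = 28 + 31.0129 = 59.0129

59.0129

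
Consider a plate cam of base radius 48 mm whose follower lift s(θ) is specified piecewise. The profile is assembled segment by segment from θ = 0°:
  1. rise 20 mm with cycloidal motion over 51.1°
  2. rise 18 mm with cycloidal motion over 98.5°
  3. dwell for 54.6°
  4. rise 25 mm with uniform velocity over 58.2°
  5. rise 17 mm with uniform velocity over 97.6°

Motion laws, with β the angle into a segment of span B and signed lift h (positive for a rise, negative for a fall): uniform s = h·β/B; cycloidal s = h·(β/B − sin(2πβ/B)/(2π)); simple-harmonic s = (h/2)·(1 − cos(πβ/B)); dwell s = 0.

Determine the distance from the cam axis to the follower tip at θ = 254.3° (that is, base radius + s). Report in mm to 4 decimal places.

seg 1 [0°–51.1°] cycloidal, h=20: full span → s += 20 → s = 20.0000
seg 2 [51.1°–149.6°] cycloidal, h=18: full span → s += 18 → s = 38.0000
seg 3 [149.6°–204.2°] dwell: s stays 38.0000
seg 4 [204.2°–262.4°] uniform, h=25: θ=254.3° here. β=50.1, B=58.2. 25·50.1/58.2 = 21.5206 → s = 59.5206
radial distance = base radius + s = 48 + 59.5206 = 107.5206

107.5206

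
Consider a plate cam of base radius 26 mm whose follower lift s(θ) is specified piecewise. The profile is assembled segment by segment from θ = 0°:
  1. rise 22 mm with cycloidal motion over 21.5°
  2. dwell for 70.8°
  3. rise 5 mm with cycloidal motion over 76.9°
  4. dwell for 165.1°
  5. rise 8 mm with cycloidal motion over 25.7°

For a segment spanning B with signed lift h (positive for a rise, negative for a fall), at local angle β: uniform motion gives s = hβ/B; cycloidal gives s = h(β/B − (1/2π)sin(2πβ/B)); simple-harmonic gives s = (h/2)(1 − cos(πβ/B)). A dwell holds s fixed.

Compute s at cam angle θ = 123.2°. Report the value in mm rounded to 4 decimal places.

seg 1 [0°–21.5°] cycloidal, h=22: full span → s += 22 → s = 22.0000
seg 2 [21.5°–92.3°] dwell: s stays 22.0000
seg 3 [92.3°–169.2°] cycloidal, h=5: θ=123.2° here. β=30.9, B=76.9. 5·(0.4018 − sin(2π·0.4018)/(2π)) = 1.5488 → s = 23.5488

23.5488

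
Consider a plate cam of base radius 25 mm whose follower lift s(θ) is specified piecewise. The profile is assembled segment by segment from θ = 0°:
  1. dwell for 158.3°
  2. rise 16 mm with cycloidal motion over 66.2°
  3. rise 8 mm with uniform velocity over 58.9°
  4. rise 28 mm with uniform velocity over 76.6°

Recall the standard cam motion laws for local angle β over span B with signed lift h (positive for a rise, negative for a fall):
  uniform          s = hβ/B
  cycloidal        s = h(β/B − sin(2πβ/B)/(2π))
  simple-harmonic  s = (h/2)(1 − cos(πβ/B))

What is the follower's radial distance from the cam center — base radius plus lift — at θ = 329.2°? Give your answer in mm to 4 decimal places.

seg 1 [0°–158.3°] dwell: s stays 0.0000
seg 2 [158.3°–224.5°] cycloidal, h=16: full span → s += 16 → s = 16.0000
seg 3 [224.5°–283.4°] uniform, h=8: full span → s += 8 → s = 24.0000
seg 4 [283.4°–360°] uniform, h=28: θ=329.2° here. β=45.8, B=76.6. 28·45.8/76.6 = 16.7415 → s = 40.7415
radial distance = base radius + s = 25 + 40.7415 = 65.7415

65.7415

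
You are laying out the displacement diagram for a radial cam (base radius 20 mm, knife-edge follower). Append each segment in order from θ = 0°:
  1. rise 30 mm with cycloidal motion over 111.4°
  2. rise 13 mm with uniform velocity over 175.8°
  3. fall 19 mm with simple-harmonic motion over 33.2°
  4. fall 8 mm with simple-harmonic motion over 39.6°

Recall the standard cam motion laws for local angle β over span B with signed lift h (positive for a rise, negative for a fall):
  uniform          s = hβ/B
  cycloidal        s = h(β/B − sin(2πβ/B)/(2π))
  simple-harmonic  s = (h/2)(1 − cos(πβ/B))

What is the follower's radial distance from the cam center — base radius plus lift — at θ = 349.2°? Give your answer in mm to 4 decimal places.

seg 1 [0°–111.4°] cycloidal, h=30: full span → s += 30 → s = 30.0000
seg 2 [111.4°–287.2°] uniform, h=13: full span → s += 13 → s = 43.0000
seg 3 [287.2°–320.4°] simple-harmonic, h=-19: full span → s += -19 → s = 24.0000
seg 4 [320.4°–360°] simple-harmonic, h=-8: θ=349.2° here. β=28.8, B=39.6. -8/2·(1 − cos(π·0.7273)) = -6.6194 → s = 17.3806
radial distance = base radius + s = 20 + 17.3806 = 37.3806

37.3806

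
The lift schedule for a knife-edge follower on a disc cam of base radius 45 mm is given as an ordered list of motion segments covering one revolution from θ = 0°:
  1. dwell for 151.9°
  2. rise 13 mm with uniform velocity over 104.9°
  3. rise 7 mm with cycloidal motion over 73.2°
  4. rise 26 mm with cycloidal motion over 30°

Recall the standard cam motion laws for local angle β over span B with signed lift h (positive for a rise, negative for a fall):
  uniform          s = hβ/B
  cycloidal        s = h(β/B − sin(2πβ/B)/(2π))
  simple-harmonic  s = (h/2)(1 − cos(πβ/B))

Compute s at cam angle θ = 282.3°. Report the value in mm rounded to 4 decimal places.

seg 1 [0°–151.9°] dwell: s stays 0.0000
seg 2 [151.9°–256.8°] uniform, h=13: full span → s += 13 → s = 13.0000
seg 3 [256.8°–330°] cycloidal, h=7: θ=282.3° here. β=25.5, B=73.2. 7·(0.3484 − sin(2π·0.3484)/(2π)) = 1.5305 → s = 14.5305

14.5305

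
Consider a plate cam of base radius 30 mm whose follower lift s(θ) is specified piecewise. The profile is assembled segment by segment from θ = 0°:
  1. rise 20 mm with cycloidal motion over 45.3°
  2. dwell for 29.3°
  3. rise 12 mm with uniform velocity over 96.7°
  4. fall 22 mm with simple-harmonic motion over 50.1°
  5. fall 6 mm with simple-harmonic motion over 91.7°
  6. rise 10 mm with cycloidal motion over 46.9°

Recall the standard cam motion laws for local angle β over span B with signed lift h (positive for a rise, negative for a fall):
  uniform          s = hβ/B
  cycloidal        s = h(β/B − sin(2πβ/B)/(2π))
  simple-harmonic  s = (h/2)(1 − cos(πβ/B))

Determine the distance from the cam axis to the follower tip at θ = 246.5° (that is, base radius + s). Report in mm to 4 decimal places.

seg 1 [0°–45.3°] cycloidal, h=20: full span → s += 20 → s = 20.0000
seg 2 [45.3°–74.6°] dwell: s stays 20.0000
seg 3 [74.6°–171.3°] uniform, h=12: full span → s += 12 → s = 32.0000
seg 4 [171.3°–221.4°] simple-harmonic, h=-22: full span → s += -22 → s = 10.0000
seg 5 [221.4°–313.1°] simple-harmonic, h=-6: θ=246.5° here. β=25.1, B=91.7. -6/2·(1 − cos(π·0.2737)) = -1.0425 → s = 8.9575
radial distance = base radius + s = 30 + 8.9575 = 38.9575

38.9575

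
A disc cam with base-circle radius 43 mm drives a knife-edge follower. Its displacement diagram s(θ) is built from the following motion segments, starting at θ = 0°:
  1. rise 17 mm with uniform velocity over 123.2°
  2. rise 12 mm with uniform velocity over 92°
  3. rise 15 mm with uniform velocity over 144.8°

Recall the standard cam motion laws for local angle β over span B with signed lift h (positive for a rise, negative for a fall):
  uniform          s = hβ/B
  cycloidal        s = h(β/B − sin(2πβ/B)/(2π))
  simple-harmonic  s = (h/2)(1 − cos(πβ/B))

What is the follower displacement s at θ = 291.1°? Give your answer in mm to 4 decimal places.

seg 1 [0°–123.2°] uniform, h=17: full span → s += 17 → s = 17.0000
seg 2 [123.2°–215.2°] uniform, h=12: full span → s += 12 → s = 29.0000
seg 3 [215.2°–360°] uniform, h=15: θ=291.1° here. β=75.9, B=144.8. 15·75.9/144.8 = 7.8626 → s = 36.8626

36.8626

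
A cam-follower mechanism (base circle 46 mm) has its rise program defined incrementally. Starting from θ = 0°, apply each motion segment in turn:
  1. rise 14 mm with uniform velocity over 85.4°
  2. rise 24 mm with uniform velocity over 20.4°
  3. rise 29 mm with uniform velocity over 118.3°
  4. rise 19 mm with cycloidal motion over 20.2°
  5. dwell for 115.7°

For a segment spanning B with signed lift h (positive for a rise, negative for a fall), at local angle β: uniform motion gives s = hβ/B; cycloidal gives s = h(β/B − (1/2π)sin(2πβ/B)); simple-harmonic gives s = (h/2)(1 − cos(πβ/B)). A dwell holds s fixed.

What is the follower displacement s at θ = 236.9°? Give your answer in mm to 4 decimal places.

seg 1 [0°–85.4°] uniform, h=14: full span → s += 14 → s = 14.0000
seg 2 [85.4°–105.8°] uniform, h=24: full span → s += 24 → s = 38.0000
seg 3 [105.8°–224.1°] uniform, h=29: full span → s += 29 → s = 67.0000
seg 4 [224.1°–244.3°] cycloidal, h=19: θ=236.9° here. β=12.8, B=20.2. 19·(0.6337 − sin(2π·0.6337)/(2π)) = 14.2910 → s = 81.2910

81.2910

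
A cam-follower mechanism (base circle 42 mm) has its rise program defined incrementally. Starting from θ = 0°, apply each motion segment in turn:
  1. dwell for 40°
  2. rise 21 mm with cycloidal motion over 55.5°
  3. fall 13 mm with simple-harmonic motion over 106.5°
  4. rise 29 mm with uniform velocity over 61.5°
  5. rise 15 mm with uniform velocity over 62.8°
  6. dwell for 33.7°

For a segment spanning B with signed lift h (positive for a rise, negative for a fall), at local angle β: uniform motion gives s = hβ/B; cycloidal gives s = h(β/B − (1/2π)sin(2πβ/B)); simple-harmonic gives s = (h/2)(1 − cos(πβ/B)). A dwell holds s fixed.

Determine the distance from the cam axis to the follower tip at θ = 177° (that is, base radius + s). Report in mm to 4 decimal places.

seg 1 [0°–40°] dwell: s stays 0.0000
seg 2 [40°–95.5°] cycloidal, h=21: full span → s += 21 → s = 21.0000
seg 3 [95.5°–202°] simple-harmonic, h=-13: θ=177° here. β=81.5, B=106.5. -13/2·(1 − cos(π·0.7653)) = -11.3111 → s = 9.6889
radial distance = base radius + s = 42 + 9.6889 = 51.6889

51.6889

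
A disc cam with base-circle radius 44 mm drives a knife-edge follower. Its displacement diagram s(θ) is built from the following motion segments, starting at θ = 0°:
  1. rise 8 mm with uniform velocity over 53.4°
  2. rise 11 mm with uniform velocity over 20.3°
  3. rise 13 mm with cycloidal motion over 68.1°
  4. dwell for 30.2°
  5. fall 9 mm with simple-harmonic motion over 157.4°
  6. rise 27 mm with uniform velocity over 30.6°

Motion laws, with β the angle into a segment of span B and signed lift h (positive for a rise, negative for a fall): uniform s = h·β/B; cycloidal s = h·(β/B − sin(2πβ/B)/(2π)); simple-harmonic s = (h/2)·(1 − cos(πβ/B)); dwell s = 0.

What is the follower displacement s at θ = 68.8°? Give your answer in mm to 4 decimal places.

seg 1 [0°–53.4°] uniform, h=8: full span → s += 8 → s = 8.0000
seg 2 [53.4°–73.7°] uniform, h=11: θ=68.8° here. β=15.4, B=20.3. 11·15.4/20.3 = 8.3448 → s = 16.3448

16.3448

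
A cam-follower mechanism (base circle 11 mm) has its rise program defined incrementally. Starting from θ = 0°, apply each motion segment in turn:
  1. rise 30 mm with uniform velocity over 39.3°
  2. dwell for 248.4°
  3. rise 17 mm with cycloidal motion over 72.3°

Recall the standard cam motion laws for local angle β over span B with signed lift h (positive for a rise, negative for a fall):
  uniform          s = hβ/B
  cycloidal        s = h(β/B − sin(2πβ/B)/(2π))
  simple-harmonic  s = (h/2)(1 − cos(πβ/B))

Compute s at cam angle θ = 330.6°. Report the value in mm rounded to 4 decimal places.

seg 1 [0°–39.3°] uniform, h=30: full span → s += 30 → s = 30.0000
seg 2 [39.3°–287.7°] dwell: s stays 30.0000
seg 3 [287.7°–360°] cycloidal, h=17: θ=330.6° here. β=42.9, B=72.3. 17·(0.5934 − sin(2π·0.5934)/(2π)) = 11.5848 → s = 41.5848

41.5848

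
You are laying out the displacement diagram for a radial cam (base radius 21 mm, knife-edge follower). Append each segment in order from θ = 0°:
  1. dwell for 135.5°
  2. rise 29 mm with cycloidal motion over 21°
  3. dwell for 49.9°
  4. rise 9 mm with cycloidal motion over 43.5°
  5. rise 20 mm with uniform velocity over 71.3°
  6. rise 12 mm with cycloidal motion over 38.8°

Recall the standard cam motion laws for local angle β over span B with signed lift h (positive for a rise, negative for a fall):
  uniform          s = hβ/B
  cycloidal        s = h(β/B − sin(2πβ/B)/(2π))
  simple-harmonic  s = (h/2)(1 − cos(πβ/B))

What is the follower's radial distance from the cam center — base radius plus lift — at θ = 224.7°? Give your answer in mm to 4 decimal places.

seg 1 [0°–135.5°] dwell: s stays 0.0000
seg 2 [135.5°–156.5°] cycloidal, h=29: full span → s += 29 → s = 29.0000
seg 3 [156.5°–206.4°] dwell: s stays 29.0000
seg 4 [206.4°–249.9°] cycloidal, h=9: θ=224.7° here. β=18.3, B=43.5. 9·(0.4207 − sin(2π·0.4207)/(2π)) = 3.1016 → s = 32.1016
radial distance = base radius + s = 21 + 32.1016 = 53.1016

53.1016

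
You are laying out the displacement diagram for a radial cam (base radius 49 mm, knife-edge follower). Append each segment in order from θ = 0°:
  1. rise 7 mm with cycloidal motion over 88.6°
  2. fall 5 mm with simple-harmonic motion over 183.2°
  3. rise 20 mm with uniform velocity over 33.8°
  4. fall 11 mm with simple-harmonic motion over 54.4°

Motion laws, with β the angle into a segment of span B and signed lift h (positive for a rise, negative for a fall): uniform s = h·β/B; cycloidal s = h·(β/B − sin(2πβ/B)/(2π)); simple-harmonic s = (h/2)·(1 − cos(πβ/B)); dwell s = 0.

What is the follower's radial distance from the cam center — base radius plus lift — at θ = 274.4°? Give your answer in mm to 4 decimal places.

seg 1 [0°–88.6°] cycloidal, h=7: full span → s += 7 → s = 7.0000
seg 2 [88.6°–271.8°] simple-harmonic, h=-5: full span → s += -5 → s = 2.0000
seg 3 [271.8°–305.6°] uniform, h=20: θ=274.4° here. β=2.6, B=33.8. 20·2.6/33.8 = 1.5385 → s = 3.5385
radial distance = base radius + s = 49 + 3.5385 = 52.5385

52.5385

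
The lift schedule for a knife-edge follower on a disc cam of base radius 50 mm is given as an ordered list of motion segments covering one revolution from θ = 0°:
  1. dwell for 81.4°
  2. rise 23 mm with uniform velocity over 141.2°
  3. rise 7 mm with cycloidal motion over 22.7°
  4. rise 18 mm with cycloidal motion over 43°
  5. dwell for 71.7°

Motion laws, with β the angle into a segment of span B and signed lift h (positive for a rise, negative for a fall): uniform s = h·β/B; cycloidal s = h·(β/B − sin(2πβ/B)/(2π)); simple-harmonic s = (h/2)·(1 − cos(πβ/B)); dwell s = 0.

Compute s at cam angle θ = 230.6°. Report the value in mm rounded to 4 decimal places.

seg 1 [0°–81.4°] dwell: s stays 0.0000
seg 2 [81.4°–222.6°] uniform, h=23: full span → s += 23 → s = 23.0000
seg 3 [222.6°–245.3°] cycloidal, h=7: θ=230.6° here. β=8, B=22.7. 7·(0.3524 − sin(2π·0.3524)/(2π)) = 1.5757 → s = 24.5757

24.5757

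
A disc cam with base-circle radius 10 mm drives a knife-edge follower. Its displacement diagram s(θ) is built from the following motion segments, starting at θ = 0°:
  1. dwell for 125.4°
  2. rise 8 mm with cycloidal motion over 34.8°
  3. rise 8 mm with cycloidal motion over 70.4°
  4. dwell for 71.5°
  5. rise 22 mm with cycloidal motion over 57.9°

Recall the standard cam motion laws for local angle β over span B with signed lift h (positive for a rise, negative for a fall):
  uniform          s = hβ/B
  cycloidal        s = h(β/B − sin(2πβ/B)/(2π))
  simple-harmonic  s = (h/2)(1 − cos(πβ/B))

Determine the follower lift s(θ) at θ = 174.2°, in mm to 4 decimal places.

seg 1 [0°–125.4°] dwell: s stays 0.0000
seg 2 [125.4°–160.2°] cycloidal, h=8: full span → s += 8 → s = 8.0000
seg 3 [160.2°–230.6°] cycloidal, h=8: θ=174.2° here. β=14, B=70.4. 8·(0.1989 − sin(2π·0.1989)/(2π)) = 0.3828 → s = 8.3828

8.3828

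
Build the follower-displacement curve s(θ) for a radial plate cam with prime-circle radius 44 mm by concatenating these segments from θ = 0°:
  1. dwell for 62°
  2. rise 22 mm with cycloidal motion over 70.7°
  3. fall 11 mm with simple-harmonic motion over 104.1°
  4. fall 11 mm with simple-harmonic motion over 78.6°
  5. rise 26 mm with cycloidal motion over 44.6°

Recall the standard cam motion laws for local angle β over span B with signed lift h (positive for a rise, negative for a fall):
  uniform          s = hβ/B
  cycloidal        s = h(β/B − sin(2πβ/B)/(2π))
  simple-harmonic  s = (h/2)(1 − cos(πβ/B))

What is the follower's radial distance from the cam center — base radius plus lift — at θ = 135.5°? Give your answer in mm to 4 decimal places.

seg 1 [0°–62°] dwell: s stays 0.0000
seg 2 [62°–132.7°] cycloidal, h=22: full span → s += 22 → s = 22.0000
seg 3 [132.7°–236.8°] simple-harmonic, h=-11: θ=135.5° here. β=2.8, B=104.1. -11/2·(1 − cos(π·0.0269)) = -0.0196 → s = 21.9804
radial distance = base radius + s = 44 + 21.9804 = 65.9804

65.9804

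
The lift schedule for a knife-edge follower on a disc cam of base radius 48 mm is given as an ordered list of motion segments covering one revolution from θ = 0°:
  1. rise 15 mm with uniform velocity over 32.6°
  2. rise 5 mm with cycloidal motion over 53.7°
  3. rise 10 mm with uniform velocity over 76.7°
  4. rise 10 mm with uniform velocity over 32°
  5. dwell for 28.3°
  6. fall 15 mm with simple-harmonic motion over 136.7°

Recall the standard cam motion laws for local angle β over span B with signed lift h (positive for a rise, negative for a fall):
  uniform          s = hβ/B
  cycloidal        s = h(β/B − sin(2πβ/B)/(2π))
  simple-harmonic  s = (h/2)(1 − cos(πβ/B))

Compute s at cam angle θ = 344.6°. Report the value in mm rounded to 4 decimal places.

seg 1 [0°–32.6°] uniform, h=15: full span → s += 15 → s = 15.0000
seg 2 [32.6°–86.3°] cycloidal, h=5: full span → s += 5 → s = 20.0000
seg 3 [86.3°–163°] uniform, h=10: full span → s += 10 → s = 30.0000
seg 4 [163°–195°] uniform, h=10: full span → s += 10 → s = 40.0000
seg 5 [195°–223.3°] dwell: s stays 40.0000
seg 6 [223.3°–360°] simple-harmonic, h=-15: θ=344.6° here. β=121.3, B=136.7. -15/2·(1 − cos(π·0.8873)) = -14.5352 → s = 25.4648

25.4648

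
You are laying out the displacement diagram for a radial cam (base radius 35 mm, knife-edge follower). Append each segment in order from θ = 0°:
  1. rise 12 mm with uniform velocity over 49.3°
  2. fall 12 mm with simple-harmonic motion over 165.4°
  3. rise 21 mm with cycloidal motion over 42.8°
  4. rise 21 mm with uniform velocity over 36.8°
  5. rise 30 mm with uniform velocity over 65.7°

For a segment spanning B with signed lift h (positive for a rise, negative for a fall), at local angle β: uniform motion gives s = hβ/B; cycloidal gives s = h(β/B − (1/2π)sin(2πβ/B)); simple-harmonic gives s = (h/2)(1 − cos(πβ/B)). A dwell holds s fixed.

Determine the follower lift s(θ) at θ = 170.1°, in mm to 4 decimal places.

seg 1 [0°–49.3°] uniform, h=12: full span → s += 12 → s = 12.0000
seg 2 [49.3°–214.7°] simple-harmonic, h=-12: θ=170.1° here. β=120.8, B=165.4. -12/2·(1 − cos(π·0.7304)) = -9.9728 → s = 2.0272

2.0272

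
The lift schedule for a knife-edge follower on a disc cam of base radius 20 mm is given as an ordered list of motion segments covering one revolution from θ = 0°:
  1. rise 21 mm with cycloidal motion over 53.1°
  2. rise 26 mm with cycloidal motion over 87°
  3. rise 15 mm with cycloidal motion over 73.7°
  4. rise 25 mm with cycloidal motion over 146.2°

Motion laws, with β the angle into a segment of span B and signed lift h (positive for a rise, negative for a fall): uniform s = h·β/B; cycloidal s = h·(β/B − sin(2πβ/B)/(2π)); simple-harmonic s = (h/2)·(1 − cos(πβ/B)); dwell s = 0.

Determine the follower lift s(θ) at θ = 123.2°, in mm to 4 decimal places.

seg 1 [0°–53.1°] cycloidal, h=21: full span → s += 21 → s = 21.0000
seg 2 [53.1°–140.1°] cycloidal, h=26: θ=123.2° here. β=70.1, B=87. 26·(0.8057 − sin(2π·0.8057)/(2π)) = 24.8362 → s = 45.8362

45.8362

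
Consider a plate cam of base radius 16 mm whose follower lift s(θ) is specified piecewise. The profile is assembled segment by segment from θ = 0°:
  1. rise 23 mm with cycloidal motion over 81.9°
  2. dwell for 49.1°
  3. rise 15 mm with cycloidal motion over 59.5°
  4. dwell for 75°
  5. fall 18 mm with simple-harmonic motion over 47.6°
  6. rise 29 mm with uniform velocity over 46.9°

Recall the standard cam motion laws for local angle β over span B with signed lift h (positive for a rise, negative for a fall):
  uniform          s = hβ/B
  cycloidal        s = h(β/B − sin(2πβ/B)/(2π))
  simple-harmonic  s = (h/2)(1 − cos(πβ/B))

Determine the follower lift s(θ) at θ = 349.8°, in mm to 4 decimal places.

seg 1 [0°–81.9°] cycloidal, h=23: full span → s += 23 → s = 23.0000
seg 2 [81.9°–131°] dwell: s stays 23.0000
seg 3 [131°–190.5°] cycloidal, h=15: full span → s += 15 → s = 38.0000
seg 4 [190.5°–265.5°] dwell: s stays 38.0000
seg 5 [265.5°–313.1°] simple-harmonic, h=-18: full span → s += -18 → s = 20.0000
seg 6 [313.1°–360°] uniform, h=29: θ=349.8° here. β=36.7, B=46.9. 29·36.7/46.9 = 22.6930 → s = 42.6930

42.6930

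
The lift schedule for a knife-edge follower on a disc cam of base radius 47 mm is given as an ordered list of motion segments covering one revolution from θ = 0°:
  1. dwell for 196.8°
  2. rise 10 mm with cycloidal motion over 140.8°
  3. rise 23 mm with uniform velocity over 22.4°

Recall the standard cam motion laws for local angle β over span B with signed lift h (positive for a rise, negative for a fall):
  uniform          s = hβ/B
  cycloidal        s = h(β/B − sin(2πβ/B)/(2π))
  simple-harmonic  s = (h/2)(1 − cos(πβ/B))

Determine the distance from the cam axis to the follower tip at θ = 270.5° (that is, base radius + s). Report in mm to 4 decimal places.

seg 1 [0°–196.8°] dwell: s stays 0.0000
seg 2 [196.8°–337.6°] cycloidal, h=10: θ=270.5° here. β=73.7, B=140.8. 10·(0.5234 − sin(2π·0.5234)/(2π)) = 5.4679 → s = 5.4679
radial distance = base radius + s = 47 + 5.4679 = 52.4679

52.4679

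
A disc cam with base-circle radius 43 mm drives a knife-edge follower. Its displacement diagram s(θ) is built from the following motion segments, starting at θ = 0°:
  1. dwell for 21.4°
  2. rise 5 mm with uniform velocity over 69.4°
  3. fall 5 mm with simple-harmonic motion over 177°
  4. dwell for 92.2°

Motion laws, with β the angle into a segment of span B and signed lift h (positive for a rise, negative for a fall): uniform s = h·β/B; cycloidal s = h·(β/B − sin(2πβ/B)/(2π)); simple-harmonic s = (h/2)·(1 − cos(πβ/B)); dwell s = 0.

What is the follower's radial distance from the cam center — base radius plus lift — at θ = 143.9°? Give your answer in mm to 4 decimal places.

seg 1 [0°–21.4°] dwell: s stays 0.0000
seg 2 [21.4°–90.8°] uniform, h=5: full span → s += 5 → s = 5.0000
seg 3 [90.8°–267.8°] simple-harmonic, h=-5: θ=143.9° here. β=53.1, B=177. -5/2·(1 − cos(π·0.3000)) = -1.0305 → s = 3.9695
radial distance = base radius + s = 43 + 3.9695 = 46.9695

46.9695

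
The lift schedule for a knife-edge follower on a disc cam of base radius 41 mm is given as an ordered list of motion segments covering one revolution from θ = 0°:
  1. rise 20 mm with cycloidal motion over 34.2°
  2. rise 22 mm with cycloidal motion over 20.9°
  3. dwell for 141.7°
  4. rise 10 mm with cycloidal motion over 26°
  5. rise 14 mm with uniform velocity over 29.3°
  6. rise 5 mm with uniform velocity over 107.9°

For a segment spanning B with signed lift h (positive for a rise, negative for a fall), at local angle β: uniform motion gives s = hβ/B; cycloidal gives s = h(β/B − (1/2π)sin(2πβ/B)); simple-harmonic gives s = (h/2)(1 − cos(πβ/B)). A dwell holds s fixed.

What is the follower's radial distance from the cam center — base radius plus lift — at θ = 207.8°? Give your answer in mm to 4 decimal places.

seg 1 [0°–34.2°] cycloidal, h=20: full span → s += 20 → s = 20.0000
seg 2 [34.2°–55.1°] cycloidal, h=22: full span → s += 22 → s = 42.0000
seg 3 [55.1°–196.8°] dwell: s stays 42.0000
seg 4 [196.8°–222.8°] cycloidal, h=10: θ=207.8° here. β=11, B=26. 10·(0.4231 − sin(2π·0.4231)/(2π)) = 3.4911 → s = 45.4911
radial distance = base radius + s = 41 + 45.4911 = 86.4911

86.4911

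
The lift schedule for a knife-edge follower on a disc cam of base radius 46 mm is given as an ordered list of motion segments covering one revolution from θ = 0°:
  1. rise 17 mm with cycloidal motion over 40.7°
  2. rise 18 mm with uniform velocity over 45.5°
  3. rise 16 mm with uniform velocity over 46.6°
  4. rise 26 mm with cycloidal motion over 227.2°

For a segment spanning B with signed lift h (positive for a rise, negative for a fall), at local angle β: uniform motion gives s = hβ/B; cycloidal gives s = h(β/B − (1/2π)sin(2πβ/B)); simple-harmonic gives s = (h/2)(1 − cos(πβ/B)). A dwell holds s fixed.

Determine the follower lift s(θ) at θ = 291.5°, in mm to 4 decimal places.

seg 1 [0°–40.7°] cycloidal, h=17: full span → s += 17 → s = 17.0000
seg 2 [40.7°–86.2°] uniform, h=18: full span → s += 18 → s = 35.0000
seg 3 [86.2°–132.8°] uniform, h=16: full span → s += 16 → s = 51.0000
seg 4 [132.8°–360°] cycloidal, h=26: θ=291.5° here. β=158.7, B=227.2. 26·(0.6985 − sin(2π·0.6985)/(2π)) = 22.0844 → s = 73.0844

73.0844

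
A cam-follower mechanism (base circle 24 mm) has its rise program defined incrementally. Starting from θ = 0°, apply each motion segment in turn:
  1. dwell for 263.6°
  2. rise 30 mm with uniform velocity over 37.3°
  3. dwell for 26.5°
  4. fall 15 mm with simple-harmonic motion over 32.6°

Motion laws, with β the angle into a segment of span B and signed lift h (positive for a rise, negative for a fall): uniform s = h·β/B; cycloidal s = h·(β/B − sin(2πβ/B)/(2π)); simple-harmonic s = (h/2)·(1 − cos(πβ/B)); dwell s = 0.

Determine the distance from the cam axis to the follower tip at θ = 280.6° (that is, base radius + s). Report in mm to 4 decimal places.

seg 1 [0°–263.6°] dwell: s stays 0.0000
seg 2 [263.6°–300.9°] uniform, h=30: θ=280.6° here. β=17, B=37.3. 30·17/37.3 = 13.6729 → s = 13.6729
radial distance = base radius + s = 24 + 13.6729 = 37.6729

37.6729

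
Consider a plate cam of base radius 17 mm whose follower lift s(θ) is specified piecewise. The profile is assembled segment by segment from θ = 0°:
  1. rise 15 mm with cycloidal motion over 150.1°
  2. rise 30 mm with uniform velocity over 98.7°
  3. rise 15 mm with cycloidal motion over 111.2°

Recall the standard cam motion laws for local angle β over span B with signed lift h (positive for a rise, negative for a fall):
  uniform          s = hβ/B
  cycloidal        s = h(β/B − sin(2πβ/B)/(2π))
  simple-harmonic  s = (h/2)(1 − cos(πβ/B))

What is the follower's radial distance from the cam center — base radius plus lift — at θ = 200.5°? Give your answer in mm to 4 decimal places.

seg 1 [0°–150.1°] cycloidal, h=15: full span → s += 15 → s = 15.0000
seg 2 [150.1°–248.8°] uniform, h=30: θ=200.5° here. β=50.4, B=98.7. 30·50.4/98.7 = 15.3191 → s = 30.3191
radial distance = base radius + s = 17 + 30.3191 = 47.3191

47.3191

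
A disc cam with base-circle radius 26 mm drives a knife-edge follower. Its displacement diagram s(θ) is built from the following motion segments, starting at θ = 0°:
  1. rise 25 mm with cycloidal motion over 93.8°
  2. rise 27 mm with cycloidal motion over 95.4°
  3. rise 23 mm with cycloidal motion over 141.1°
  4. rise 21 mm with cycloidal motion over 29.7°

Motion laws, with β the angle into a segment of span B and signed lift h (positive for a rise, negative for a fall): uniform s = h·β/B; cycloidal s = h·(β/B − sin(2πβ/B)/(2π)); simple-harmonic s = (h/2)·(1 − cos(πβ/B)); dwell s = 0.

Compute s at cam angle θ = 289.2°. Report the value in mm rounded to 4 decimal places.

seg 1 [0°–93.8°] cycloidal, h=25: full span → s += 25 → s = 25.0000
seg 2 [93.8°–189.2°] cycloidal, h=27: full span → s += 27 → s = 52.0000
seg 3 [189.2°–330.3°] cycloidal, h=23: θ=289.2° here. β=100, B=141.1. 23·(0.7087 − sin(2π·0.7087)/(2π)) = 19.8386 → s = 71.8386

71.8386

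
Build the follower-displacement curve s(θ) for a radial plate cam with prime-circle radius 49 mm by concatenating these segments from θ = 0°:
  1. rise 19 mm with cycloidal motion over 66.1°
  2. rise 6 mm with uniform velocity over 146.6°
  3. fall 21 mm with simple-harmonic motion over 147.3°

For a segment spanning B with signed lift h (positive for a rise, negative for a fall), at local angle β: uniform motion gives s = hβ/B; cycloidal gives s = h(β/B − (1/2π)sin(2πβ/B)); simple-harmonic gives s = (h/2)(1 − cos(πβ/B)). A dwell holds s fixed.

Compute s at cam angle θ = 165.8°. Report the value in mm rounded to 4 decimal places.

seg 1 [0°–66.1°] cycloidal, h=19: full span → s += 19 → s = 19.0000
seg 2 [66.1°–212.7°] uniform, h=6: θ=165.8° here. β=99.7, B=146.6. 6·99.7/146.6 = 4.0805 → s = 23.0805

23.0805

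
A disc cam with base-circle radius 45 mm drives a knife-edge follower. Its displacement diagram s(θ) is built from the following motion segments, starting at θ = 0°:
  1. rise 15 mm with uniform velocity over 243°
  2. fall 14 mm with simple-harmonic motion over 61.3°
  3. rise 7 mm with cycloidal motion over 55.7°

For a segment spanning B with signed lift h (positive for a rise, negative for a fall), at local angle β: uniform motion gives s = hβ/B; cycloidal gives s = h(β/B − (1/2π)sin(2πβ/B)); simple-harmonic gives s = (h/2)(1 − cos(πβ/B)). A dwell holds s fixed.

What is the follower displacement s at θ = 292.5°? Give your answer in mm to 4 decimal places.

seg 1 [0°–243°] uniform, h=15: full span → s += 15 → s = 15.0000
seg 2 [243°–304.3°] simple-harmonic, h=-14: θ=292.5° here. β=49.5, B=61.3. -14/2·(1 − cos(π·0.8075)) = -12.7585 → s = 2.2415

2.2415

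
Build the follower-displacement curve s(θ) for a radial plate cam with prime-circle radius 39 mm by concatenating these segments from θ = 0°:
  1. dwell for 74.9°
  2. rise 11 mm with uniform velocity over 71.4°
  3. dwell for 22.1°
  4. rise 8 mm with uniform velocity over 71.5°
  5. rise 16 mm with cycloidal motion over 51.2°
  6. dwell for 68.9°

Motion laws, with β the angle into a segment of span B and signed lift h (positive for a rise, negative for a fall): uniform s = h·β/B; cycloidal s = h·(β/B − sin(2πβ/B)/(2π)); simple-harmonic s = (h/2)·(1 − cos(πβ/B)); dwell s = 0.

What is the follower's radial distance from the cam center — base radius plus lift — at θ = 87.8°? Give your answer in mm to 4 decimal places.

seg 1 [0°–74.9°] dwell: s stays 0.0000
seg 2 [74.9°–146.3°] uniform, h=11: θ=87.8° here. β=12.9, B=71.4. 11·12.9/71.4 = 1.9874 → s = 1.9874
radial distance = base radius + s = 39 + 1.9874 = 40.9874

40.9874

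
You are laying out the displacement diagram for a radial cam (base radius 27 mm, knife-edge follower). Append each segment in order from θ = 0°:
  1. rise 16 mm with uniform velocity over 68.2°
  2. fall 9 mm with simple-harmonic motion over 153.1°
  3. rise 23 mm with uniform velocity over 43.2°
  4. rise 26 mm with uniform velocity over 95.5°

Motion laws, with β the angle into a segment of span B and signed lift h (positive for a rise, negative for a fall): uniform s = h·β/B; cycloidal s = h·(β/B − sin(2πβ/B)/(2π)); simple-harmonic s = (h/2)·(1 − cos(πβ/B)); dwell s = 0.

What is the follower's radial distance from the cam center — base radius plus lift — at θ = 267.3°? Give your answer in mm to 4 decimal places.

seg 1 [0°–68.2°] uniform, h=16: full span → s += 16 → s = 16.0000
seg 2 [68.2°–221.3°] simple-harmonic, h=-9: full span → s += -9 → s = 7.0000
seg 3 [221.3°–264.5°] uniform, h=23: full span → s += 23 → s = 30.0000
seg 4 [264.5°–360°] uniform, h=26: θ=267.3° here. β=2.8, B=95.5. 26·2.8/95.5 = 0.7623 → s = 30.7623
radial distance = base radius + s = 27 + 30.7623 = 57.7623

57.7623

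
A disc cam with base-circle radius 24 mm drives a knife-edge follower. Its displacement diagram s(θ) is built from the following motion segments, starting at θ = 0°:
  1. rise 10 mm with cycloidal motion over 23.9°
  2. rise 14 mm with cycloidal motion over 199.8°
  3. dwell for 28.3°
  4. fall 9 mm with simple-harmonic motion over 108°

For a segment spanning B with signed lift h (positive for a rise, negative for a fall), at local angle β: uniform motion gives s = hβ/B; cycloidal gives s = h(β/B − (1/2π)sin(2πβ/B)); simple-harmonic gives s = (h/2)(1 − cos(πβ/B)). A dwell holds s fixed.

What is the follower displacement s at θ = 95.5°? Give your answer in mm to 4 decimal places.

seg 1 [0°–23.9°] cycloidal, h=10: full span → s += 10 → s = 10.0000
seg 2 [23.9°–223.7°] cycloidal, h=14: θ=95.5° here. β=71.6, B=199.8. 14·(0.3584 − sin(2π·0.3584)/(2π)) = 3.2856 → s = 13.2856

13.2856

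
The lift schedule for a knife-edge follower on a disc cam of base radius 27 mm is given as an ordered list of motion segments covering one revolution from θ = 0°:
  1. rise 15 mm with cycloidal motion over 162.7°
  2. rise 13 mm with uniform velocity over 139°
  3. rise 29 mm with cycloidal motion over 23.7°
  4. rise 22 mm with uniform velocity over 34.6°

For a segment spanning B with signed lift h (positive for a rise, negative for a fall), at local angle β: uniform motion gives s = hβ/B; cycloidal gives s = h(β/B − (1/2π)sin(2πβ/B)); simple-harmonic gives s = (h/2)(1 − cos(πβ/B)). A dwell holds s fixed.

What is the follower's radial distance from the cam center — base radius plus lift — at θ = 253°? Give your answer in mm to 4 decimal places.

seg 1 [0°–162.7°] cycloidal, h=15: full span → s += 15 → s = 15.0000
seg 2 [162.7°–301.7°] uniform, h=13: θ=253° here. β=90.3, B=139. 13·90.3/139 = 8.4453 → s = 23.4453
radial distance = base radius + s = 27 + 23.4453 = 50.4453

50.4453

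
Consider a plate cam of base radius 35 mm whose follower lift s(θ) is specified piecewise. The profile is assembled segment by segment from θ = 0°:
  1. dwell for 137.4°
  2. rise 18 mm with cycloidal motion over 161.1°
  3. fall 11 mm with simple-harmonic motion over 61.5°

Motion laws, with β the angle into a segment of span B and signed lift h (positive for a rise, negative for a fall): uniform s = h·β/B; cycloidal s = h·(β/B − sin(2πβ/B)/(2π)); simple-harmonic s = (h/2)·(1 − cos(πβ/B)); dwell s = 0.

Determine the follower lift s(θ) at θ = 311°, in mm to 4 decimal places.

seg 1 [0°–137.4°] dwell: s stays 0.0000
seg 2 [137.4°–298.5°] cycloidal, h=18: full span → s += 18 → s = 18.0000
seg 3 [298.5°–360°] simple-harmonic, h=-11: θ=311° here. β=12.5, B=61.5. -11/2·(1 − cos(π·0.2033)) = -1.0837 → s = 16.9163

16.9163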